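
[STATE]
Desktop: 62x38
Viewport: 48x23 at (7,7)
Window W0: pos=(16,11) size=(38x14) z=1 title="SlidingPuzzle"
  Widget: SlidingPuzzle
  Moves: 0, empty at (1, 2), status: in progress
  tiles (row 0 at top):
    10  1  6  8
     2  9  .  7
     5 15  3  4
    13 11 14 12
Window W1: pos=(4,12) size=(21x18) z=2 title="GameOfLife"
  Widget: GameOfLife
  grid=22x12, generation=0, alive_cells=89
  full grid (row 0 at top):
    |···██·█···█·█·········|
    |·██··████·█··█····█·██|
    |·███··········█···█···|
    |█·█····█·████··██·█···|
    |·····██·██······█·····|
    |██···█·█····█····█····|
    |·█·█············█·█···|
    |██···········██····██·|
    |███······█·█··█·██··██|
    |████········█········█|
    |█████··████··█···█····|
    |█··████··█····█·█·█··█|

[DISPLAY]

                                                
                                                
                                                
                                                
         ┏━━━━━━━━━━━━━━━━━━━━━━━━━━━━━━━━━━━━┓ 
━━━━━━━━━━━━━━━━━┓Puzzle                      ┃ 
ameOfLife        ┃────────────────────────────┨ 
─────────────────┨──┬────┬────┐               ┃ 
n: 0             ┃1 │  6 │  8 │               ┃ 
██·█···█·█·······┃──┼────┼────┤               ┃ 
··████·█··█····█·┃9 │    │  7 │               ┃ 
█··········█···█·┃──┼────┼────┤               ┃ 
····█·████··██·█·┃5 │  3 │  4 │               ┃ 
··██·██······█···┃──┼────┼────┤               ┃ 
··█·█····█····█··┃1 │ 14 │ 12 │               ┃ 
█············█·█·┃──┴────┴────┘               ┃ 
··········██····█┃                            ┃ 
······█·█··█·██··┃━━━━━━━━━━━━━━━━━━━━━━━━━━━━┛ 
█········█·······┃                              
██··████··█···█··┃                              
████··█····█·█·█·┃                              
                 ┃                              
━━━━━━━━━━━━━━━━━┛                              


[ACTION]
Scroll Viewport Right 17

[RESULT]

                                                
                                                
                                                
                                                
  ┏━━━━━━━━━━━━━━━━━━━━━━━━━━━━━━━━━━━━┓        
━━━━━━━━━━┓Puzzle                      ┃        
fe        ┃────────────────────────────┨        
──────────┨──┬────┬────┐               ┃        
          ┃1 │  6 │  8 │               ┃        
█·█·······┃──┼────┼────┤               ┃        
█··█····█·┃9 │    │  7 │               ┃        
····█···█·┃──┼────┼────┤               ┃        
███··██·█·┃5 │  3 │  4 │               ┃        
······█···┃──┼────┼────┤               ┃        
··█····█··┃1 │ 14 │ 12 │               ┃        
······█·█·┃──┴────┴────┘               ┃        
···██····█┃                            ┃        
·█··█·██··┃━━━━━━━━━━━━━━━━━━━━━━━━━━━━┛        
··█·······┃                                     
█··█···█··┃                                     
····█·█·█·┃                                     
          ┃                                     
━━━━━━━━━━┛                                     


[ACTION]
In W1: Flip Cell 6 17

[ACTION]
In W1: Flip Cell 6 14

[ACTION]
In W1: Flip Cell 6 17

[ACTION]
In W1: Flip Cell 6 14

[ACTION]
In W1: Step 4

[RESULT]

                                                
                                                
                                                
                                                
  ┏━━━━━━━━━━━━━━━━━━━━━━━━━━━━━━━━━━━━┓        
━━━━━━━━━━┓Puzzle                      ┃        
fe        ┃────────────────────────────┨        
──────────┨──┬────┬────┐               ┃        
          ┃1 │  6 │  8 │               ┃        
···█······┃──┼────┼────┤               ┃        
··████····┃9 │    │  7 │               ┃        
██··█·····┃──┼────┼────┤               ┃        
███··█····┃5 │  3 │  4 │               ┃        
·██·······┃──┼────┼────┤               ┃        
·····██···┃1 │ 14 │ 12 │               ┃        
··█···█···┃──┴────┴────┘               ┃        
·█········┃                            ┃        
·····██··█┃━━━━━━━━━━━━━━━━━━━━━━━━━━━━┛        
·······██·┃                                     
·██····███┃                                     
··········┃                                     
          ┃                                     
━━━━━━━━━━┛                                     


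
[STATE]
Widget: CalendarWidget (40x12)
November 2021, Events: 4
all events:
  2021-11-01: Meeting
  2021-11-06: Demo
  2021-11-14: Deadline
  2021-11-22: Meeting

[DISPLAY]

             November 2021              
Mo Tu We Th Fr Sa Su                    
 1*  2  3  4  5  6*  7                  
 8  9 10 11 12 13 14*                   
15 16 17 18 19 20 21                    
22* 23 24 25 26 27 28                   
29 30                                   
                                        
                                        
                                        
                                        
                                        


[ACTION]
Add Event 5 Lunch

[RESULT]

             November 2021              
Mo Tu We Th Fr Sa Su                    
 1*  2  3  4  5*  6*  7                 
 8  9 10 11 12 13 14*                   
15 16 17 18 19 20 21                    
22* 23 24 25 26 27 28                   
29 30                                   
                                        
                                        
                                        
                                        
                                        


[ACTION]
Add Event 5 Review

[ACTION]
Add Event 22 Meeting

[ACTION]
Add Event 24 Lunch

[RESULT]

             November 2021              
Mo Tu We Th Fr Sa Su                    
 1*  2  3  4  5*  6*  7                 
 8  9 10 11 12 13 14*                   
15 16 17 18 19 20 21                    
22* 23 24* 25 26 27 28                  
29 30                                   
                                        
                                        
                                        
                                        
                                        


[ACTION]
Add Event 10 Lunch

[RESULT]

             November 2021              
Mo Tu We Th Fr Sa Su                    
 1*  2  3  4  5*  6*  7                 
 8  9 10* 11 12 13 14*                  
15 16 17 18 19 20 21                    
22* 23 24* 25 26 27 28                  
29 30                                   
                                        
                                        
                                        
                                        
                                        


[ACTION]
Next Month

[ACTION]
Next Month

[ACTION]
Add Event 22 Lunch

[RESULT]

              January 2022              
Mo Tu We Th Fr Sa Su                    
                1  2                    
 3  4  5  6  7  8  9                    
10 11 12 13 14 15 16                    
17 18 19 20 21 22* 23                   
24 25 26 27 28 29 30                    
31                                      
                                        
                                        
                                        
                                        


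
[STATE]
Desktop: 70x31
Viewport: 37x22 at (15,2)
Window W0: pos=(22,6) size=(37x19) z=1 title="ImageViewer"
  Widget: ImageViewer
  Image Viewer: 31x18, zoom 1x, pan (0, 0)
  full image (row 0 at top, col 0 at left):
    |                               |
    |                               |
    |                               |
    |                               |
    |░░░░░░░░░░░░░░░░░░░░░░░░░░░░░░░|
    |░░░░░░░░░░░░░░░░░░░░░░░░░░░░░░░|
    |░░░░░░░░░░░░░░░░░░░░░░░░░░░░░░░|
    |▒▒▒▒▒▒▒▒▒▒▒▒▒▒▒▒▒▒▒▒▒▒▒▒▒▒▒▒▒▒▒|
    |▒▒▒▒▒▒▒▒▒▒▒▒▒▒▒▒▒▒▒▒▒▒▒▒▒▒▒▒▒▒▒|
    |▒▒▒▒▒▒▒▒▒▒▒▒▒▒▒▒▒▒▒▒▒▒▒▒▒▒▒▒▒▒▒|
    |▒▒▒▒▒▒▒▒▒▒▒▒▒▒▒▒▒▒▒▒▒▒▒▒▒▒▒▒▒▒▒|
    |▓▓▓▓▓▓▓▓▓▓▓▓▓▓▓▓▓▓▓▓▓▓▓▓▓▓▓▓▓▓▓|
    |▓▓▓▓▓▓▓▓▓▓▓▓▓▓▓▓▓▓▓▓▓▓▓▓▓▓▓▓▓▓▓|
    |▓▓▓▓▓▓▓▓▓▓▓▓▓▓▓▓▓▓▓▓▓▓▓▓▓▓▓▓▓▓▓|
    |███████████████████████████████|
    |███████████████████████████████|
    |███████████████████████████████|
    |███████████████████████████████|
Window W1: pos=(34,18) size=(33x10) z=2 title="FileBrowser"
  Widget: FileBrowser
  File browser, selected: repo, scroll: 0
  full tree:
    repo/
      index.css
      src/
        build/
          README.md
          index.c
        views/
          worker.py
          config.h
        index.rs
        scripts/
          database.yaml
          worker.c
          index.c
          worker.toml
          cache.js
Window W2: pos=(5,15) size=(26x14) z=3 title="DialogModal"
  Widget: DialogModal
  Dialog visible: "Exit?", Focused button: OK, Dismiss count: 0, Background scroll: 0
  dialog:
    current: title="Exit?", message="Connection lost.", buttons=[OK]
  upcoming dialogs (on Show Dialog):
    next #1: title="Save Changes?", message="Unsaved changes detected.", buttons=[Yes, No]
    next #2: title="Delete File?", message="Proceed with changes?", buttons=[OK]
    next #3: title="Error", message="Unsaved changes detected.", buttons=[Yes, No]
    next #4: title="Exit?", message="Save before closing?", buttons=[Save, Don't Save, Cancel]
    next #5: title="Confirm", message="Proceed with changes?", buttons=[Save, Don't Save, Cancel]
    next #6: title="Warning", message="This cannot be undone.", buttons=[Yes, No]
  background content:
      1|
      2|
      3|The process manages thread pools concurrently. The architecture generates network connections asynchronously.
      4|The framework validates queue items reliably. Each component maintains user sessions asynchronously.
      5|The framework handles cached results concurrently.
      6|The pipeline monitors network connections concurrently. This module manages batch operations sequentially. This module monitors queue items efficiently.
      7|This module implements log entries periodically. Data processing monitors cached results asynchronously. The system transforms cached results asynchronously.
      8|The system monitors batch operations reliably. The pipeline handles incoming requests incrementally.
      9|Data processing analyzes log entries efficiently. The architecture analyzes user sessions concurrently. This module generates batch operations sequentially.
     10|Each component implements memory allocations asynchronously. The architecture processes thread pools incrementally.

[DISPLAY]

                                     
                                     
                                     
                                     
       ┏━━━━━━━━━━━━━━━━━━━━━━━━━━━━━
       ┃ ImageViewer                 
       ┠─────────────────────────────
       ┃                             
       ┃                             
       ┃                             
       ┃                             
       ┃░░░░░░░░░░░░░░░░░░░░░░░░░░░░░
       ┃░░░░░░░░░░░░░░░░░░░░░░░░░░░░░
━━━━━━━━━━━━━━━┓░░░░░░░░░░░░░░░░░░░░░
dal            ┃▒▒▒▒▒▒▒▒▒▒▒▒▒▒▒▒▒▒▒▒▒
───────────────┨▒▒▒▒▒▒▒▒▒▒▒▒▒▒▒▒▒▒▒▒▒
               ┃▒▒▒┏━━━━━━━━━━━━━━━━━
               ┃▒▒▒┃ FileBrowser     
────────────┐re┃▓▓▓┠─────────────────
Exit?       │s ┃▓▓▓┃> [-] repo/      
ction lost. │ca┃▓▓▓┃    index.css    
 [OK]       │ne┃███┃    [+] src/     


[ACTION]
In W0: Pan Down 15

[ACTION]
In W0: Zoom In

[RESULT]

                                     
                                     
                                     
                                     
       ┏━━━━━━━━━━━━━━━━━━━━━━━━━━━━━
       ┃ ImageViewer                 
       ┠─────────────────────────────
       ┃▒▒▒▒▒▒▒▒▒▒▒▒▒▒▒▒▒▒▒▒▒▒▒▒▒▒▒▒▒
       ┃▒▒▒▒▒▒▒▒▒▒▒▒▒▒▒▒▒▒▒▒▒▒▒▒▒▒▒▒▒
       ┃▒▒▒▒▒▒▒▒▒▒▒▒▒▒▒▒▒▒▒▒▒▒▒▒▒▒▒▒▒
       ┃▒▒▒▒▒▒▒▒▒▒▒▒▒▒▒▒▒▒▒▒▒▒▒▒▒▒▒▒▒
       ┃▒▒▒▒▒▒▒▒▒▒▒▒▒▒▒▒▒▒▒▒▒▒▒▒▒▒▒▒▒
       ┃▒▒▒▒▒▒▒▒▒▒▒▒▒▒▒▒▒▒▒▒▒▒▒▒▒▒▒▒▒
━━━━━━━━━━━━━━━┓▒▒▒▒▒▒▒▒▒▒▒▒▒▒▒▒▒▒▒▒▒
dal            ┃▓▓▓▓▓▓▓▓▓▓▓▓▓▓▓▓▓▓▓▓▓
───────────────┨▓▓▓▓▓▓▓▓▓▓▓▓▓▓▓▓▓▓▓▓▓
               ┃▓▓▓┏━━━━━━━━━━━━━━━━━
               ┃▓▓▓┃ FileBrowser     
────────────┐re┃▓▓▓┠─────────────────
Exit?       │s ┃▓▓▓┃> [-] repo/      
ction lost. │ca┃███┃    index.css    
 [OK]       │ne┃███┃    [+] src/     


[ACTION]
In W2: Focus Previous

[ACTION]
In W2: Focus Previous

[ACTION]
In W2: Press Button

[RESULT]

                                     
                                     
                                     
                                     
       ┏━━━━━━━━━━━━━━━━━━━━━━━━━━━━━
       ┃ ImageViewer                 
       ┠─────────────────────────────
       ┃▒▒▒▒▒▒▒▒▒▒▒▒▒▒▒▒▒▒▒▒▒▒▒▒▒▒▒▒▒
       ┃▒▒▒▒▒▒▒▒▒▒▒▒▒▒▒▒▒▒▒▒▒▒▒▒▒▒▒▒▒
       ┃▒▒▒▒▒▒▒▒▒▒▒▒▒▒▒▒▒▒▒▒▒▒▒▒▒▒▒▒▒
       ┃▒▒▒▒▒▒▒▒▒▒▒▒▒▒▒▒▒▒▒▒▒▒▒▒▒▒▒▒▒
       ┃▒▒▒▒▒▒▒▒▒▒▒▒▒▒▒▒▒▒▒▒▒▒▒▒▒▒▒▒▒
       ┃▒▒▒▒▒▒▒▒▒▒▒▒▒▒▒▒▒▒▒▒▒▒▒▒▒▒▒▒▒
━━━━━━━━━━━━━━━┓▒▒▒▒▒▒▒▒▒▒▒▒▒▒▒▒▒▒▒▒▒
dal            ┃▓▓▓▓▓▓▓▓▓▓▓▓▓▓▓▓▓▓▓▓▓
───────────────┨▓▓▓▓▓▓▓▓▓▓▓▓▓▓▓▓▓▓▓▓▓
               ┃▓▓▓┏━━━━━━━━━━━━━━━━━
               ┃▓▓▓┃ FileBrowser     
ss manages thre┃▓▓▓┠─────────────────
work validates ┃▓▓▓┃> [-] repo/      
work handles ca┃███┃    index.css    
ine monitors ne┃███┃    [+] src/     


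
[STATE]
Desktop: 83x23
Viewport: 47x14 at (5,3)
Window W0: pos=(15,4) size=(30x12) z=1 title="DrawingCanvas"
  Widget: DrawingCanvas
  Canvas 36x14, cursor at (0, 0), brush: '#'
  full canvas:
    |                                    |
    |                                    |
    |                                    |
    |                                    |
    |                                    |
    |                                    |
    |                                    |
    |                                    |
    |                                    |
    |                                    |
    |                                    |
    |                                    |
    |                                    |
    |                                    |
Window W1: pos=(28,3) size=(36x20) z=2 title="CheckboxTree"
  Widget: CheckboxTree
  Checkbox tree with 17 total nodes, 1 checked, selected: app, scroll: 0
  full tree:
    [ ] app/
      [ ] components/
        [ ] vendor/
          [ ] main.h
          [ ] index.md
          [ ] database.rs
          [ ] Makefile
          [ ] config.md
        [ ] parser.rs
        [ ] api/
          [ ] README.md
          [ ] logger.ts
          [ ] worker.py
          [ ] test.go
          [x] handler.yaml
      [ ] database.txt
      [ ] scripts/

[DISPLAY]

                       ┏━━━━━━━━━━━━━━━━━━━━━━━
          ┏━━━━━━━━━━━━┃ CheckboxTree          
          ┃ DrawingCanv┠───────────────────────
          ┠────────────┃>[-] app/              
          ┃+           ┃   [-] components/     
          ┃            ┃     [ ] vendor/       
          ┃            ┃       [ ] main.h      
          ┃            ┃       [ ] index.md    
          ┃            ┃       [ ] database.rs 
          ┃            ┃       [ ] Makefile    
          ┃            ┃       [ ] config.md   
          ┃            ┃     [ ] parser.rs     
          ┗━━━━━━━━━━━━┃     [-] api/          
                       ┃       [ ] README.md   


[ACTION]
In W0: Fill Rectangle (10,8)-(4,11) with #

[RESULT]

                       ┏━━━━━━━━━━━━━━━━━━━━━━━
          ┏━━━━━━━━━━━━┃ CheckboxTree          
          ┃ DrawingCanv┠───────────────────────
          ┠────────────┃>[-] app/              
          ┃+           ┃   [-] components/     
          ┃            ┃     [ ] vendor/       
          ┃            ┃       [ ] main.h      
          ┃            ┃       [ ] index.md    
          ┃        ####┃       [ ] database.rs 
          ┃        ####┃       [ ] Makefile    
          ┃        ####┃       [ ] config.md   
          ┃        ####┃     [ ] parser.rs     
          ┗━━━━━━━━━━━━┃     [-] api/          
                       ┃       [ ] README.md   


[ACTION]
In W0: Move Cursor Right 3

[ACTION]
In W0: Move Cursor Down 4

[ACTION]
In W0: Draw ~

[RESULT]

                       ┏━━━━━━━━━━━━━━━━━━━━━━━
          ┏━━━━━━━━━━━━┃ CheckboxTree          
          ┃ DrawingCanv┠───────────────────────
          ┠────────────┃>[-] app/              
          ┃            ┃   [-] components/     
          ┃            ┃     [ ] vendor/       
          ┃            ┃       [ ] main.h      
          ┃            ┃       [ ] index.md    
          ┃   ~    ####┃       [ ] database.rs 
          ┃        ####┃       [ ] Makefile    
          ┃        ####┃       [ ] config.md   
          ┃        ####┃     [ ] parser.rs     
          ┗━━━━━━━━━━━━┃     [-] api/          
                       ┃       [ ] README.md   


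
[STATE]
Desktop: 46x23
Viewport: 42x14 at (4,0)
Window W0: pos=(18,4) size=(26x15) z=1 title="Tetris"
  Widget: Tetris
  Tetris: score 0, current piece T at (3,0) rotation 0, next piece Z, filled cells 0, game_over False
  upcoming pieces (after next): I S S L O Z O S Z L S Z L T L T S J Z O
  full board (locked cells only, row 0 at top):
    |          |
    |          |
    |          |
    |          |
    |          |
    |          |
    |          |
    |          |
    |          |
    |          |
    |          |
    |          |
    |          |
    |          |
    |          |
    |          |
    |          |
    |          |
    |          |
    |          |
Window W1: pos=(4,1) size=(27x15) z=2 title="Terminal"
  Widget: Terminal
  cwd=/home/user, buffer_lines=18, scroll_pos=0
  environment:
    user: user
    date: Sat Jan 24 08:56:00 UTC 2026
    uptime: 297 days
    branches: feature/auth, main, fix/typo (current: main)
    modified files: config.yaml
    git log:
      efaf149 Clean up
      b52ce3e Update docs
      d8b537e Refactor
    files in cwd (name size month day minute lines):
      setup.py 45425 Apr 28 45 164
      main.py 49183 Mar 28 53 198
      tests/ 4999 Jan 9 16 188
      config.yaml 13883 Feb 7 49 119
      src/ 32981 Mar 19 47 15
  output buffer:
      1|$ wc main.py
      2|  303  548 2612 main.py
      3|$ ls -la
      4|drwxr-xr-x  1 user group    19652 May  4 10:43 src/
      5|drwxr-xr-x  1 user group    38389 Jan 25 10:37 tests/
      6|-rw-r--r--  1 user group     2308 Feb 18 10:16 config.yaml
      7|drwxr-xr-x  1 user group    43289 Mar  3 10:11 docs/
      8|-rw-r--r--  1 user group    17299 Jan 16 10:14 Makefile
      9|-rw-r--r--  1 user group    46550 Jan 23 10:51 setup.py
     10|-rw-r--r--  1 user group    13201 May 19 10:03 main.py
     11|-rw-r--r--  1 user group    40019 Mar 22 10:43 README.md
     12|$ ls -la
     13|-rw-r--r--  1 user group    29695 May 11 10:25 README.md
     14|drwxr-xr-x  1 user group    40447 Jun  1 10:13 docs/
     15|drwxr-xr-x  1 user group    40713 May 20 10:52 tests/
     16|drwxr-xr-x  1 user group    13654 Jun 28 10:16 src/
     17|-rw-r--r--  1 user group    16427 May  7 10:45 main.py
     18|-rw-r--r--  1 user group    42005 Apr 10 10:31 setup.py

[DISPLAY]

                                          
┏━━━━━━━━━━━━━━━━━━━━━━━━━┓               
┃ Terminal                ┃               
┠─────────────────────────┨               
┃$ wc main.py             ┃━━━━━━━━━━━━┓  
┃  303  548 2612 main.py  ┃            ┃  
┃$ ls -la                 ┃────────────┨  
┃drwxr-xr-x  1 user group ┃ext:        ┃  
┃drwxr-xr-x  1 user group ┃▓           ┃  
┃-rw-r--r--  1 user group ┃▓▓          ┃  
┃drwxr-xr-x  1 user group ┃            ┃  
┃-rw-r--r--  1 user group ┃            ┃  
┃-rw-r--r--  1 user group ┃            ┃  
┃-rw-r--r--  1 user group ┃core:       ┃  


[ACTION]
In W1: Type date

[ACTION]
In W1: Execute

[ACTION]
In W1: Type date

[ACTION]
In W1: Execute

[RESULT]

                                          
┏━━━━━━━━━━━━━━━━━━━━━━━━━┓               
┃ Terminal                ┃               
┠─────────────────────────┨               
┃-rw-r--r--  1 user group ┃━━━━━━━━━━━━┓  
┃drwxr-xr-x  1 user group ┃            ┃  
┃drwxr-xr-x  1 user group ┃────────────┨  
┃drwxr-xr-x  1 user group ┃ext:        ┃  
┃-rw-r--r--  1 user group ┃▓           ┃  
┃-rw-r--r--  1 user group ┃▓▓          ┃  
┃$ date                   ┃            ┃  
┃Sat Jan 24 08:56:00 UTC 2┃            ┃  
┃$ date                   ┃            ┃  
┃Sat Jan 24 08:56:00 UTC 2┃core:       ┃  


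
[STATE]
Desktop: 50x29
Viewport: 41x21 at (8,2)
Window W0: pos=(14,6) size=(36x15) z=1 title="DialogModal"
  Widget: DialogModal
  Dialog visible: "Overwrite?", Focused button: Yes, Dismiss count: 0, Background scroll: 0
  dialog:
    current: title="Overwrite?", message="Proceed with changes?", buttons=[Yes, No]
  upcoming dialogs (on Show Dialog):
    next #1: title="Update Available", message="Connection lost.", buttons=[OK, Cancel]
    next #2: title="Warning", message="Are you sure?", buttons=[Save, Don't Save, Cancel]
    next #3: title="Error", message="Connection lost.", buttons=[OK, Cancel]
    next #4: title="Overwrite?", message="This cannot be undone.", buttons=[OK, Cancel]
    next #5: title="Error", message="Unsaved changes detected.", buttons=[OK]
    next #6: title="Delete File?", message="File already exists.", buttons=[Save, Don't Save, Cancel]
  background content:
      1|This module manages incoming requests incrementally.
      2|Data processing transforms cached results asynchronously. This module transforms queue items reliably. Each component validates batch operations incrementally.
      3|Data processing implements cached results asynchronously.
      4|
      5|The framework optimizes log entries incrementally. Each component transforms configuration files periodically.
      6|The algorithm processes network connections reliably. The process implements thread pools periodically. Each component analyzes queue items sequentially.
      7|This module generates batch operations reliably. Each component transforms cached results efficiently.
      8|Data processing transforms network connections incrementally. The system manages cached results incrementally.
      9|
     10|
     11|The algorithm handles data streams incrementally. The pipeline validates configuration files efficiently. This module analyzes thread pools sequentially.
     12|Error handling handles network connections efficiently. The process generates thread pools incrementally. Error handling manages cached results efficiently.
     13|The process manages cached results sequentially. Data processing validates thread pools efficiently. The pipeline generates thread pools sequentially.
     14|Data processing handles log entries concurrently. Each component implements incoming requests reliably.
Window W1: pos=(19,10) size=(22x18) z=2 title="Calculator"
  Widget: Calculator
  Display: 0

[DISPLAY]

                                         
                                         
                                         
                                         
      ┏━━━━━━━━━━━━━━━━━━━━━━━━━━━━━━━━━━
      ┃ DialogModal                      
      ┠──────────────────────────────────
      ┃This module manages incoming reque
      ┃Data┏━━━━━━━━━━━━━━━━━━━━┓ cached 
      ┃Data┃ Calculator         ┃ cached 
      ┃    ┠────────────────────┨──┐     
      ┃The ┃                   0┃  │ntrie
      ┃The ┃┌───┬───┬───┬───┐   ┃? │rk co
      ┃This┃│ 7 │ 8 │ 9 │ ÷ │   ┃  │perat
      ┃Data┃├───┼───┼───┼───┤   ┃──┘twork
      ┃    ┃│ 4 │ 5 │ 6 │ × │   ┃        
      ┃    ┃├───┼───┼───┼───┤   ┃        
      ┃The ┃│ 1 │ 2 │ 3 │ - │   ┃ streams
      ┗━━━━┃├───┼───┼───┼───┤   ┃━━━━━━━━
           ┃│ 0 │ . │ = │ + │   ┃        
           ┃├───┼───┼───┼───┤   ┃        


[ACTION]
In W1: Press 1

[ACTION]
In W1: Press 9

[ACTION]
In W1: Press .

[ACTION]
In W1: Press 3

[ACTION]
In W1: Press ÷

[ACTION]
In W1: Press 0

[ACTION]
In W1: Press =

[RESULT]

                                         
                                         
                                         
                                         
      ┏━━━━━━━━━━━━━━━━━━━━━━━━━━━━━━━━━━
      ┃ DialogModal                      
      ┠──────────────────────────────────
      ┃This module manages incoming reque
      ┃Data┏━━━━━━━━━━━━━━━━━━━━┓ cached 
      ┃Data┃ Calculator         ┃ cached 
      ┃    ┠────────────────────┨──┐     
      ┃The ┃               Error┃  │ntrie
      ┃The ┃┌───┬───┬───┬───┐   ┃? │rk co
      ┃This┃│ 7 │ 8 │ 9 │ ÷ │   ┃  │perat
      ┃Data┃├───┼───┼───┼───┤   ┃──┘twork
      ┃    ┃│ 4 │ 5 │ 6 │ × │   ┃        
      ┃    ┃├───┼───┼───┼───┤   ┃        
      ┃The ┃│ 1 │ 2 │ 3 │ - │   ┃ streams
      ┗━━━━┃├───┼───┼───┼───┤   ┃━━━━━━━━
           ┃│ 0 │ . │ = │ + │   ┃        
           ┃├───┼───┼───┼───┤   ┃        


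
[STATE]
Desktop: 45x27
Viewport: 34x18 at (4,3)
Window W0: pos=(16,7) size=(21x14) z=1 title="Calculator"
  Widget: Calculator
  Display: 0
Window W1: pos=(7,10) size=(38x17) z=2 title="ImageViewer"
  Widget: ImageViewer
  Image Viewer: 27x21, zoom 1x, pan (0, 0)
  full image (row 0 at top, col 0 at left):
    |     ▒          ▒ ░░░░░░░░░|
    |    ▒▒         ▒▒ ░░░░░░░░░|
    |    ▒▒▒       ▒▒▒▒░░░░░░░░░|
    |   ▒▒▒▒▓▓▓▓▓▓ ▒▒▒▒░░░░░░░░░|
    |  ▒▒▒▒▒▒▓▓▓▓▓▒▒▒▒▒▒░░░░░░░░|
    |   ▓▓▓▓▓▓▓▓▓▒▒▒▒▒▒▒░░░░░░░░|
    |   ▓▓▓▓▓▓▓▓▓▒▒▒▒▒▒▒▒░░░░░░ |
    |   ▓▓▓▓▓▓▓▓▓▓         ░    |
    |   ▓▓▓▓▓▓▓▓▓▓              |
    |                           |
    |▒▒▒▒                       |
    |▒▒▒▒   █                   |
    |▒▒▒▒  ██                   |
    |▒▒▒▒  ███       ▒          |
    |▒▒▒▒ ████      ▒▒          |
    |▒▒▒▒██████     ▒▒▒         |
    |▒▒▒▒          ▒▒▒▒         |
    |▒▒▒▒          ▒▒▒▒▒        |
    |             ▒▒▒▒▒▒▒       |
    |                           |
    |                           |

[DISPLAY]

                                  
                                  
                                  
                                  
            ┏━━━━━━━━━━━━━━━━━━━┓ 
            ┃ Calculator        ┃ 
            ┠───────────────────┨ 
   ┏━━━━━━━━━━━━━━━━━━━━━━━━━━━━━━
   ┃ ImageViewer                  
   ┠──────────────────────────────
   ┃     ▒          ▒ ░░░░░░░░░   
   ┃    ▒▒         ▒▒ ░░░░░░░░░   
   ┃    ▒▒▒       ▒▒▒▒░░░░░░░░░   
   ┃   ▒▒▒▒▓▓▓▓▓▓ ▒▒▒▒░░░░░░░░░   
   ┃  ▒▒▒▒▒▒▓▓▓▓▓▒▒▒▒▒▒░░░░░░░░   
   ┃   ▓▓▓▓▓▓▓▓▓▒▒▒▒▒▒▒░░░░░░░░   
   ┃   ▓▓▓▓▓▓▓▓▓▒▒▒▒▒▒▒▒░░░░░░    
   ┃   ▓▓▓▓▓▓▓▓▓▓         ░       


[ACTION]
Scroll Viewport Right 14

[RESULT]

                                  
                                  
                                  
                                  
     ┏━━━━━━━━━━━━━━━━━━━┓        
     ┃ Calculator        ┃        
     ┠───────────────────┨        
━━━━━━━━━━━━━━━━━━━━━━━━━━━━━━━━━┓
ageViewer                        ┃
─────────────────────────────────┨
  ▒          ▒ ░░░░░░░░░         ┃
 ▒▒         ▒▒ ░░░░░░░░░         ┃
 ▒▒▒       ▒▒▒▒░░░░░░░░░         ┃
▒▒▒▒▓▓▓▓▓▓ ▒▒▒▒░░░░░░░░░         ┃
▒▒▒▒▒▓▓▓▓▓▒▒▒▒▒▒░░░░░░░░         ┃
▓▓▓▓▓▓▓▓▓▒▒▒▒▒▒▒░░░░░░░░         ┃
▓▓▓▓▓▓▓▓▓▒▒▒▒▒▒▒▒░░░░░░          ┃
▓▓▓▓▓▓▓▓▓▓         ░             ┃


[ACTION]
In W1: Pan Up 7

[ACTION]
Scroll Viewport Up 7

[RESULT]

                                  
                                  
                                  
                                  
                                  
                                  
                                  
     ┏━━━━━━━━━━━━━━━━━━━┓        
     ┃ Calculator        ┃        
     ┠───────────────────┨        
━━━━━━━━━━━━━━━━━━━━━━━━━━━━━━━━━┓
ageViewer                        ┃
─────────────────────────────────┨
  ▒          ▒ ░░░░░░░░░         ┃
 ▒▒         ▒▒ ░░░░░░░░░         ┃
 ▒▒▒       ▒▒▒▒░░░░░░░░░         ┃
▒▒▒▒▓▓▓▓▓▓ ▒▒▒▒░░░░░░░░░         ┃
▒▒▒▒▒▓▓▓▓▓▒▒▒▒▒▒░░░░░░░░         ┃


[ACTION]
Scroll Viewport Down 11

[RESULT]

     ┠───────────────────┨        
━━━━━━━━━━━━━━━━━━━━━━━━━━━━━━━━━┓
ageViewer                        ┃
─────────────────────────────────┨
  ▒          ▒ ░░░░░░░░░         ┃
 ▒▒         ▒▒ ░░░░░░░░░         ┃
 ▒▒▒       ▒▒▒▒░░░░░░░░░         ┃
▒▒▒▒▓▓▓▓▓▓ ▒▒▒▒░░░░░░░░░         ┃
▒▒▒▒▒▓▓▓▓▓▒▒▒▒▒▒░░░░░░░░         ┃
▓▓▓▓▓▓▓▓▓▒▒▒▒▒▒▒░░░░░░░░         ┃
▓▓▓▓▓▓▓▓▓▒▒▒▒▒▒▒▒░░░░░░          ┃
▓▓▓▓▓▓▓▓▓▓         ░             ┃
▓▓▓▓▓▓▓▓▓▓                       ┃
                                 ┃
▒                                ┃
▒   █                            ┃
▒  ██                            ┃
━━━━━━━━━━━━━━━━━━━━━━━━━━━━━━━━━┛


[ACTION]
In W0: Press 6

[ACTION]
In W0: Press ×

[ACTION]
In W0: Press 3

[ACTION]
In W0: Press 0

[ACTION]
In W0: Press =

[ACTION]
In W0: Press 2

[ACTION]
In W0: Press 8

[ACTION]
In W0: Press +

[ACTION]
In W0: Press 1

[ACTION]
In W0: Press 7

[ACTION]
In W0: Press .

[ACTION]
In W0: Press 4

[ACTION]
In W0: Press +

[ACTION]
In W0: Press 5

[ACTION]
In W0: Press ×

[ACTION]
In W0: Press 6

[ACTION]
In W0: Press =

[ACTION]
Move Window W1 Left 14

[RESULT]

     ┠───────────────────┨        
━━━━━━━━━━━━━━━━━━━━━━━━━━┓       
er                        ┃       
──────────────────────────┨       
      ▒ ░░░░░░░░░         ┃       
     ▒▒ ░░░░░░░░░         ┃       
    ▒▒▒▒░░░░░░░░░         ┃       
▓▓▓ ▒▒▒▒░░░░░░░░░         ┃       
▓▓▓▒▒▒▒▒▒░░░░░░░░         ┃       
▓▓▒▒▒▒▒▒▒░░░░░░░░         ┃       
▓▓▒▒▒▒▒▒▒▒░░░░░░          ┃       
▓▓▓         ░             ┃       
▓▓▓                       ┃       
                          ┃       
                          ┃       
                          ┃       
                          ┃       
━━━━━━━━━━━━━━━━━━━━━━━━━━┛       


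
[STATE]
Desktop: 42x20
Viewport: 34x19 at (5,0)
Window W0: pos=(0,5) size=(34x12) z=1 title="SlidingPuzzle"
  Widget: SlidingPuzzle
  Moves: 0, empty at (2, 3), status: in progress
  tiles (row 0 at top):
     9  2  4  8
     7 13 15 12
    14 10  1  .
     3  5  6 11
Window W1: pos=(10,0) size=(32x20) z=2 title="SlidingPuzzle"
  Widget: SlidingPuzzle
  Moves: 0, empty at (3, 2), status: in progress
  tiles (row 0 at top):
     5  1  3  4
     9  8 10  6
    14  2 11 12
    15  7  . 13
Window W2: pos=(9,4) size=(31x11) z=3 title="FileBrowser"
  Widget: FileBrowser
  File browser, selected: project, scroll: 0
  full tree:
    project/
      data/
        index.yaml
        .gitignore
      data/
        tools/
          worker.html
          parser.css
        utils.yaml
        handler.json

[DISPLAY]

     ┏━━━━━━━━━━━━━━━━━━━━━━━━━━━━
     ┃ SlidingPuzzle              
     ┠────────────────────────────
     ┃┌────┬────┬────┬────┐       
    ┏━━━━━━━━━━━━━━━━━━━━━━━━━━━━━
━━━━┃ FileBrowser                 
ding┠─────────────────────────────
────┃> [-] project/               
─┬──┃    [+] data/                
 │  ┃    [+] data/                
─┼──┃                             
 │ 1┃                             
─┼──┃                             
 │ 1┃                             
─┼──┗━━━━━━━━━━━━━━━━━━━━━━━━━━━━━
 │  5┃                            
━━━━━┃                            
     ┃                            
     ┃                            


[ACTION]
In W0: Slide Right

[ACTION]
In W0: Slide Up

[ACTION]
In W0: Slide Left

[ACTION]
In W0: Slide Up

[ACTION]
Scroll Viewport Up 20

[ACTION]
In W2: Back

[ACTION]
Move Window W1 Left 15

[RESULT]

━━━━━━━━━━━━━━━━━━━━━━━━━━┓       
dingPuzzle                ┃       
──────────────────────────┨       
─┬────┬────┬────┐         ┃       
 │  ┏━━━━━━━━━━━━━━━━━━━━━━━━━━━━━
─┼──┃ FileBrowser                 
 │  ┠─────────────────────────────
─┼──┃> [-] project/               
 │  ┃    [+] data/                
─┼──┃    [+] data/                
 │  ┃                             
─┴──┃                             
s: 0┃                             
    ┃                             
    ┗━━━━━━━━━━━━━━━━━━━━━━━━━━━━━
                          ┃ ┃     
                          ┃━┛     
                          ┃       
                          ┃       
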